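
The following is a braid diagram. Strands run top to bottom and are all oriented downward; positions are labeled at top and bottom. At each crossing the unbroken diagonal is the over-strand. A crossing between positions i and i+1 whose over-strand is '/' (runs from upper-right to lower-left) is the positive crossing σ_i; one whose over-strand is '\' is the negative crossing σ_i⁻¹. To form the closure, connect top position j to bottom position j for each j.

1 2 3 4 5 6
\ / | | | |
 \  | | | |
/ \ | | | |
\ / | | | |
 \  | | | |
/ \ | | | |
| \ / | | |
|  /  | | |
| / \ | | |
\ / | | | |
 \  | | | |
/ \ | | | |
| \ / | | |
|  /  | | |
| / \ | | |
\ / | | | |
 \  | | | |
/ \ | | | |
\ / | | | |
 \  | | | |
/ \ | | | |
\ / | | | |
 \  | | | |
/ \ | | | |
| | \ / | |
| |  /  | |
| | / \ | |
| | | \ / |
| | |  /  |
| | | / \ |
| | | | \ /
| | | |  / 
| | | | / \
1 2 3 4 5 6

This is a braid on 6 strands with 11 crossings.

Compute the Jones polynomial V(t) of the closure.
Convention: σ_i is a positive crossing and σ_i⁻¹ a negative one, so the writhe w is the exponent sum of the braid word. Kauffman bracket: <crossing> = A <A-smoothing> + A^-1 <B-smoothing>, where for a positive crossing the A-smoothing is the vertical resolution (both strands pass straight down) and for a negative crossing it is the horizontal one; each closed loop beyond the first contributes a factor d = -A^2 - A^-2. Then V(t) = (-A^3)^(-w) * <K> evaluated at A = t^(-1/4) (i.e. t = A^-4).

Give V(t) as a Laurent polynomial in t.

Reading the diagram top to bottom ('/'-over between positions i,i+1 = s_i, '\'-over = s_i^-1): braid word = s1^-1 s1^-1 s2 s1^-1 s2 s1^-1 s1^-1 s1^-1 s3 s4 s5.
The presented braid s1^-1 s1^-1 s2 s1^-1 s2 s1^-1 s1^-1 s1^-1 s3 s4 s5 on 6 strands reduces by inverse Markov moves (closure unchanged at each step):
  Destabilize: the word has the form β·s5 where s5 occurs only as the final letter (β ∈ B_5); drop it and the last strand → 5 strands.
  Destabilize: the word has the form β·s4 where s4 occurs only as the final letter (β ∈ B_4); drop it and the last strand → 4 strands.
  Destabilize: the word has the form β·s3 where s3 occurs only as the final letter (β ∈ B_3); drop it and the last strand → 3 strands.
Reduced to β = s1^-1 s1^-1 s2 s1^-1 s2 s1^-1 s1^-1 s1^-1 on 3 strands, 8 crossings.
Compute on β:
Braid: s1^-1 s1^-1 s2 s1^-1 s2 s1^-1 s1^-1 s1^-1 on 3 strands, 8 crossings.
Writhe w = (#positive) - (#negative) = 2 - 6 = -4.
Computing the Kauffman bracket via state sum. There are 2^8 = 256 states.
For each crossing: s=0 is the vertical smoothing, s=1 horizontal. Crossing k contributes A^(sign_k * (1 - 2*s_k)); loop factor d = -A^2 - A^-2.
Tabulate the states by total A-exponent and number of loops L (A-exp: L × count):
  A^8: L=7 ×1
  A^6: L=6 ×8
  A^4: L=5 ×28
  A^2: L=4 ×55, L=6 ×1
  A^0: L=3 ×65, L=5 ×5
  A^-2: L=2 ×46, L=4 ×10
  A^-4: L=1 ×17, L=3 ×11
  A^-6: L=2 ×8
  A^-8: L=3 ×1
Each group contributes A^e * Σ count * d^(L-1):
Powers of d = -A^2 - A^-2: d^2 = A^4 + 2 + A^-4; d^3 = -A^6 - 3*A^2 - 3*A^-2 - A^-6; d^4 = A^8 + 4*A^4 + 6 + 4*A^-4 + A^-8; d^5 = -A^10 - 5*A^6 - 10*A^2 - 10*A^-2 - 5*A^-6 - A^-10; d^6 = A^12 + 6*A^8 + 15*A^4 + 20 + 15*A^-4 + 6*A^-8 + A^-12.
  A^8 * (d^6) = A^20 + 6*A^16 + 15*A^12 + 20*A^8 + 15*A^4 + 6 + A^-4
  A^6 * (8*d^5) = -8*A^16 - 40*A^12 - 80*A^8 - 80*A^4 - 40 - 8*A^-4
  A^4 * (28*d^4) = 28*A^12 + 112*A^8 + 168*A^4 + 112 + 28*A^-4
  A^2 * (55*d^3 + d^5) = -A^12 - 60*A^8 - 175*A^4 - 175 - 60*A^-4 - A^-8
  A^0 * (65*d^2 + 5*d^4) = 5*A^8 + 85*A^4 + 160 + 85*A^-4 + 5*A^-8
  A^-2 * (46*d + 10*d^3) = -10*A^4 - 76 - 76*A^-4 - 10*A^-8
  A^-4 * (17 + 11*d^2) = 11 + 39*A^-4 + 11*A^-8
  A^-6 * (8*d) = -8*A^-4 - 8*A^-8
  A^-8 * (d^2) = A^-4 + 2*A^-8 + A^-12
Summing the groups: <K> = A^20 - 2*A^16 + 2*A^12 - 3*A^8 + 3*A^4 - 2 + 2*A^-4 - A^-8 + A^-12
Normalise by the writhe: (-A^3)^(-w) = (-A^3)^(4) = A^12, so f(A) = A^12 * <K> = A^32 - 2*A^28 + 2*A^24 - 3*A^20 + 3*A^16 - 2*A^12 + 2*A^8 - A^4 + 1.
Substitute A = t^(-1/4), i.e. A^e → t^(-e/4): V(t) = 1 - t^-1 + 2*t^-2 - 2*t^-3 + 3*t^-4 - 3*t^-5 + 2*t^-6 - 2*t^-7 + t^-8

Answer: 1 - t^-1 + 2*t^-2 - 2*t^-3 + 3*t^-4 - 3*t^-5 + 2*t^-6 - 2*t^-7 + t^-8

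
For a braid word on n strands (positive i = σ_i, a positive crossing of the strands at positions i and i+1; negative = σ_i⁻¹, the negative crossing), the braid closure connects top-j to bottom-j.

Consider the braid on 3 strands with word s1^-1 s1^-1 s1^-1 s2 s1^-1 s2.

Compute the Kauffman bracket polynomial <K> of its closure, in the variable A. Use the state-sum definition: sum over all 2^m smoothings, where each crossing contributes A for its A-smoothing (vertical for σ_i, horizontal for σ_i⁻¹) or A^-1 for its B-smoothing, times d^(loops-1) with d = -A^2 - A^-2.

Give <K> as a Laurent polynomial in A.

A^14 - 2*A^10 + 2*A^6 - 2*A^2 + 2*A^-2 - A^-6 + A^-10

Derivation:
Braid: s1^-1 s1^-1 s1^-1 s2 s1^-1 s2 on 3 strands, 6 crossings.
Writhe w = (#positive) - (#negative) = 2 - 4 = -2.
State-sum expansion of <K>. There are 2^6 = 64 states.
Each crossing splits two ways (0=vertical, 1=horizontal). The state's weight is A^(#A-smoothings - #B-smoothings) * d^(loops - 1).
Tabulate the states by total A-exponent and number of loops L (A-exp: L × count):
  A^6: L=5 ×1
  A^4: L=4 ×6
  A^2: L=3 ×15
  A^0: L=2 ×19, L=4 ×1
  A^-2: L=1 ×11, L=3 ×4
  A^-4: L=2 ×6
  A^-6: L=3 ×1
Each group contributes A^e * Σ count * d^(L-1):
Powers of d = -A^2 - A^-2: d^2 = A^4 + 2 + A^-4; d^3 = -A^6 - 3*A^2 - 3*A^-2 - A^-6; d^4 = A^8 + 4*A^4 + 6 + 4*A^-4 + A^-8.
  A^6 * (d^4) = A^14 + 4*A^10 + 6*A^6 + 4*A^2 + A^-2
  A^4 * (6*d^3) = -6*A^10 - 18*A^6 - 18*A^2 - 6*A^-2
  A^2 * (15*d^2) = 15*A^6 + 30*A^2 + 15*A^-2
  A^0 * (19*d + d^3) = -A^6 - 22*A^2 - 22*A^-2 - A^-6
  A^-2 * (11 + 4*d^2) = 4*A^2 + 19*A^-2 + 4*A^-6
  A^-4 * (6*d) = -6*A^-2 - 6*A^-6
  A^-6 * (d^2) = A^-2 + 2*A^-6 + A^-10
Summing the groups: <K> = A^14 - 2*A^10 + 2*A^6 - 2*A^2 + 2*A^-2 - A^-6 + A^-10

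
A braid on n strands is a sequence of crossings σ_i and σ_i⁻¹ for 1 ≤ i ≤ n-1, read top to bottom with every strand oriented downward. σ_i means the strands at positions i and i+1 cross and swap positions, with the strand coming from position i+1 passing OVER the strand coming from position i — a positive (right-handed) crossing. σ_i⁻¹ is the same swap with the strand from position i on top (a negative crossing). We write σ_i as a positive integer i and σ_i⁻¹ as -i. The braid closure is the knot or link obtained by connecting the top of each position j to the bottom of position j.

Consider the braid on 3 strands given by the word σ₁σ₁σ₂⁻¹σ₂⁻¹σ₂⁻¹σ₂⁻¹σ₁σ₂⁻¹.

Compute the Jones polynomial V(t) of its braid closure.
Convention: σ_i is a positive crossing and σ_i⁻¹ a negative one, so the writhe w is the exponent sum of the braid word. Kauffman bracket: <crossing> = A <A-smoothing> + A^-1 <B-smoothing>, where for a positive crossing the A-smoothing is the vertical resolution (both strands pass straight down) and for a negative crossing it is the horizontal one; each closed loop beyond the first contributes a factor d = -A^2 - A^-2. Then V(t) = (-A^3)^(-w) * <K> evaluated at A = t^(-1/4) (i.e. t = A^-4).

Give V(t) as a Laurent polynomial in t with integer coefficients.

-t^2 + 2*t - 2 + 4*t^-1 - 4*t^-2 + 4*t^-3 - 3*t^-4 + 2*t^-5 - t^-6

Derivation:
Braid: s1 s1 s2^-1 s2^-1 s2^-1 s2^-1 s1 s2^-1 on 3 strands, 8 crossings.
Writhe w = (#positive) - (#negative) = 3 - 5 = -2.
Computing the Kauffman bracket via state sum. There are 2^8 = 256 states.
For each crossing: s=0 is the vertical smoothing, s=1 horizontal. Crossing k contributes A^(sign_k * (1 - 2*s_k)); loop factor d = -A^2 - A^-2.
Tabulate the states by total A-exponent and number of loops L (A-exp: L × count):
  A^8: L=6 ×1
  A^6: L=5 ×8
  A^4: L=4 ×27, L=6 ×1
  A^2: L=3 ×48, L=5 ×8
  A^0: L=2 ×47, L=4 ×22, L=6 ×1
  A^-2: L=1 ×23, L=3 ×29, L=5 ×4
  A^-4: L=2 ×22, L=4 ×6
  A^-6: L=3 ×8
  A^-8: L=4 ×1
Each group contributes A^e * Σ count * d^(L-1):
Powers of d = -A^2 - A^-2: d^2 = A^4 + 2 + A^-4; d^3 = -A^6 - 3*A^2 - 3*A^-2 - A^-6; d^4 = A^8 + 4*A^4 + 6 + 4*A^-4 + A^-8; d^5 = -A^10 - 5*A^6 - 10*A^2 - 10*A^-2 - 5*A^-6 - A^-10.
  A^8 * (d^5) = -A^18 - 5*A^14 - 10*A^10 - 10*A^6 - 5*A^2 - A^-2
  A^6 * (8*d^4) = 8*A^14 + 32*A^10 + 48*A^6 + 32*A^2 + 8*A^-2
  A^4 * (27*d^3 + d^5) = -A^14 - 32*A^10 - 91*A^6 - 91*A^2 - 32*A^-2 - A^-6
  A^2 * (48*d^2 + 8*d^4) = 8*A^10 + 80*A^6 + 144*A^2 + 80*A^-2 + 8*A^-6
  A^0 * (47*d + 22*d^3 + d^5) = -A^10 - 27*A^6 - 123*A^2 - 123*A^-2 - 27*A^-6 - A^-10
  A^-2 * (23 + 29*d^2 + 4*d^4) = 4*A^6 + 45*A^2 + 105*A^-2 + 45*A^-6 + 4*A^-10
  A^-4 * (22*d + 6*d^3) = -6*A^2 - 40*A^-2 - 40*A^-6 - 6*A^-10
  A^-6 * (8*d^2) = 8*A^-2 + 16*A^-6 + 8*A^-10
  A^-8 * (d^3) = -A^-2 - 3*A^-6 - 3*A^-10 - A^-14
Summing the groups: <K> = -A^18 + 2*A^14 - 3*A^10 + 4*A^6 - 4*A^2 + 4*A^-2 - 2*A^-6 + 2*A^-10 - A^-14
Normalise by the writhe: (-A^3)^(-w) = (-A^3)^(2) = A^6, so f(A) = A^6 * <K> = -A^24 + 2*A^20 - 3*A^16 + 4*A^12 - 4*A^8 + 4*A^4 - 2 + 2*A^-4 - A^-8.
Substitute A = t^(-1/4), i.e. A^e → t^(-e/4): V(t) = -t^2 + 2*t - 2 + 4*t^-1 - 4*t^-2 + 4*t^-3 - 3*t^-4 + 2*t^-5 - t^-6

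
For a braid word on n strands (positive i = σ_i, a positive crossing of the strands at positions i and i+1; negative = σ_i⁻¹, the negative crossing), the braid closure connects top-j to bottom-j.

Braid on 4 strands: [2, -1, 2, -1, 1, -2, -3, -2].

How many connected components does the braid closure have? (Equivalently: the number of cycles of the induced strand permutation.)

Track the strand permutation on 4 strands, starting from identity.
  step 1: s2 swaps positions 2,3 -> [1 3 2 4]
  step 2: s1^-1 swaps positions 1,2 -> [3 1 2 4]
  step 3: s2 swaps positions 2,3 -> [3 2 1 4]
  step 4: s1^-1 swaps positions 1,2 -> [2 3 1 4]
  step 5: s1 swaps positions 1,2 -> [3 2 1 4]
  step 6: s2^-1 swaps positions 2,3 -> [3 1 2 4]
  step 7: s3^-1 swaps positions 3,4 -> [3 1 4 2]
  step 8: s2^-1 swaps positions 2,3 -> [3 4 1 2]
Final permutation (position -> original strand): [3 4 1 2]
Closure components = cycle count of this permutation = 2.

Answer: 2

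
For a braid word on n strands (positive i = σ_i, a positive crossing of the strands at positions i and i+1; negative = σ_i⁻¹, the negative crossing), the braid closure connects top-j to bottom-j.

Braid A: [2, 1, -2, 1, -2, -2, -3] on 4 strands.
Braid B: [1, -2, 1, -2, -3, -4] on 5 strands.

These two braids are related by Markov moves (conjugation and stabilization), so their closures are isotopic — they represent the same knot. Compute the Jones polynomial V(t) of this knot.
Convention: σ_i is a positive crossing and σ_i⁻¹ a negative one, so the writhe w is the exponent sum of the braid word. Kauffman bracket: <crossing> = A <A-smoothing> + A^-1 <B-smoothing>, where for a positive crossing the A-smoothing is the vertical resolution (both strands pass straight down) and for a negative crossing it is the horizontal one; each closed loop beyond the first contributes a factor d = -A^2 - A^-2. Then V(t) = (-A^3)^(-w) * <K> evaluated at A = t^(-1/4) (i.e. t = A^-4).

Markov-equivalent braids have isotopic closures, hence identical knot invariants. Strip the Markov moves from each word to reach a common short braid β, then compute V(t) once on β.
Braid A: s2 s1 s2^-1 s1 s2^-1 s2^-1 s3^-1 on 4 strands reduces by inverse Markov moves (closure unchanged at each step):
  Destabilize: the word has the form β·s3^-1 where s3^-1 occurs only as the final letter (β ∈ B_3); drop it and the last strand → 3 strands.
  Deconjugate: the word is γ·β·γ⁻¹ with γ = s2 (prefix) and γ⁻¹ = s2^-1 (suffix); strip both.
Reduced to β = s1 s2^-1 s1 s2^-1 on 3 strands, 4 crossings.
Braid B: s1 s2^-1 s1 s2^-1 s3^-1 s4^-1 on 5 strands reduces by inverse Markov moves (closure unchanged at each step):
  Destabilize: the word has the form β·s4^-1 where s4^-1 occurs only as the final letter (β ∈ B_4); drop it and the last strand → 4 strands.
  Destabilize: the word has the form β·s3^-1 where s3^-1 occurs only as the final letter (β ∈ B_3); drop it and the last strand → 3 strands.
Reduced to β = s1 s2^-1 s1 s2^-1 on 3 strands, 4 crossings.
Both give the same β = s1 s2^-1 s1 s2^-1 on 3 strands, so one state sum suffices:
Braid: s1 s2^-1 s1 s2^-1 on 3 strands, 4 crossings.
Writhe w = (#positive) - (#negative) = 2 - 2 = 0.
Computing the Kauffman bracket via state sum. There are 2^4 = 16 states.
For each crossing: s=0 is the vertical smoothing, s=1 horizontal. Crossing k contributes A^(sign_k * (1 - 2*s_k)); loop factor d = -A^2 - A^-2.
  state 0000: A-exp=+0, loops=3, term = A^0 * d^2
  state 0001: A-exp=+2, loops=2, term = A^2 * d^1
  state 0010: A-exp=-2, loops=2, term = A^-2 * d^1
  state 0011: A-exp=+0, loops=1, term = A^0 * d^0
  state 0100: A-exp=+2, loops=2, term = A^2 * d^1
  state 0101: A-exp=+4, loops=3, term = A^4 * d^2
  state 0110: A-exp=+0, loops=1, term = A^0 * d^0
  state 0111: A-exp=+2, loops=2, term = A^2 * d^1
  state 1000: A-exp=-2, loops=2, term = A^-2 * d^1
  state 1001: A-exp=+0, loops=1, term = A^0 * d^0
  state 1010: A-exp=-4, loops=3, term = A^-4 * d^2
  state 1011: A-exp=-2, loops=2, term = A^-2 * d^1
  state 1100: A-exp=+0, loops=1, term = A^0 * d^0
  state 1101: A-exp=+2, loops=2, term = A^2 * d^1
  state 1110: A-exp=-2, loops=2, term = A^-2 * d^1
  state 1111: A-exp=+0, loops=1, term = A^0 * d^0
Collect the terms by A-exponent (count of states per loop number):
Powers of d = -A^2 - A^-2: d^2 = A^4 + 2 + A^-4.
  A^4 * (d^2) = A^8 + 2*A^4 + 1
  A^2 * (4*d) = -4*A^4 - 4
  A^0 * (5 + d^2) = A^4 + 7 + A^-4
  A^-2 * (4*d) = -4 - 4*A^-4
  A^-4 * (d^2) = 1 + 2*A^-4 + A^-8
Summing the groups: <K> = A^8 - A^4 + 1 - A^-4 + A^-8
Normalise by the writhe: (-A^3)^(-w) = (-A^3)^(0) = 1, so f(A) = 1 * <K> = A^8 - A^4 + 1 - A^-4 + A^-8.
Substitute A = t^(-1/4), i.e. A^e → t^(-e/4): V(t) = t^2 - t + 1 - t^-1 + t^-2

Answer: t^2 - t + 1 - t^-1 + t^-2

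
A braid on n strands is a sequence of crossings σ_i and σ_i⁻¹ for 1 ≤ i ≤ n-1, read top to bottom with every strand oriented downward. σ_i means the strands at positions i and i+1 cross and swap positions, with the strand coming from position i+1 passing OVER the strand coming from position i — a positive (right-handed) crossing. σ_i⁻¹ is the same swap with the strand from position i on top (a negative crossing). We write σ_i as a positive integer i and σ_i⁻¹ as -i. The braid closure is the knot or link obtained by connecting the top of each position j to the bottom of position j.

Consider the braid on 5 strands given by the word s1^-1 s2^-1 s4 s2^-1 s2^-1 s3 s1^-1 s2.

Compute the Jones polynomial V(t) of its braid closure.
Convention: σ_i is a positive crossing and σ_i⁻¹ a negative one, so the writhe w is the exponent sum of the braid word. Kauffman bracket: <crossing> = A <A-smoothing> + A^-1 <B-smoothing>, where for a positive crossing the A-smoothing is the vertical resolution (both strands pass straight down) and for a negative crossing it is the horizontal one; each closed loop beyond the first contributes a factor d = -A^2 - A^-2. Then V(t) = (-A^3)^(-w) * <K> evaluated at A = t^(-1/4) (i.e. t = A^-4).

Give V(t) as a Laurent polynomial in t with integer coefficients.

t^-1 - t^-2 + 2*t^-3 - t^-4 + t^-5 - t^-6

Derivation:
Braid: s1^-1 s2^-1 s4 s2^-1 s2^-1 s3 s1^-1 s2 on 5 strands, 8 crossings.
Writhe w = (#positive) - (#negative) = 3 - 5 = -2.
Computing the Kauffman bracket via state sum. There are 2^8 = 256 states.
For each crossing: s=0 is the vertical smoothing, s=1 horizontal. Crossing k contributes A^(sign_k * (1 - 2*s_k)); loop factor d = -A^2 - A^-2.
Tabulate the states by total A-exponent and number of loops L (A-exp: L × count):
  A^8: L=6 ×1
  A^6: L=5 ×8
  A^4: L=4 ×25, L=6 ×3
  A^2: L=3 ×39, L=5 ×16, L=7 ×1
  A^0: L=2 ×30, L=4 ×35, L=6 ×5
  A^-2: L=1 ×9, L=3 ×36, L=5 ×11
  A^-4: L=2 ×16, L=4 ×12
  A^-6: L=1 ×2, L=3 ×6
  A^-8: L=2 ×1
Each group contributes A^e * Σ count * d^(L-1):
Powers of d = -A^2 - A^-2: d^2 = A^4 + 2 + A^-4; d^3 = -A^6 - 3*A^2 - 3*A^-2 - A^-6; d^4 = A^8 + 4*A^4 + 6 + 4*A^-4 + A^-8; d^5 = -A^10 - 5*A^6 - 10*A^2 - 10*A^-2 - 5*A^-6 - A^-10; d^6 = A^12 + 6*A^8 + 15*A^4 + 20 + 15*A^-4 + 6*A^-8 + A^-12.
  A^8 * (d^5) = -A^18 - 5*A^14 - 10*A^10 - 10*A^6 - 5*A^2 - A^-2
  A^6 * (8*d^4) = 8*A^14 + 32*A^10 + 48*A^6 + 32*A^2 + 8*A^-2
  A^4 * (25*d^3 + 3*d^5) = -3*A^14 - 40*A^10 - 105*A^6 - 105*A^2 - 40*A^-2 - 3*A^-6
  A^2 * (39*d^2 + 16*d^4 + d^6) = A^14 + 22*A^10 + 118*A^6 + 194*A^2 + 118*A^-2 + 22*A^-6 + A^-10
  A^0 * (30*d + 35*d^3 + 5*d^5) = -5*A^10 - 60*A^6 - 185*A^2 - 185*A^-2 - 60*A^-6 - 5*A^-10
  A^-2 * (9 + 36*d^2 + 11*d^4) = 11*A^6 + 80*A^2 + 147*A^-2 + 80*A^-6 + 11*A^-10
  A^-4 * (16*d + 12*d^3) = -12*A^2 - 52*A^-2 - 52*A^-6 - 12*A^-10
  A^-6 * (2 + 6*d^2) = 6*A^-2 + 14*A^-6 + 6*A^-10
  A^-8 * (d) = -A^-6 - A^-10
Summing the groups: <K> = -A^18 + A^14 - A^10 + 2*A^6 - A^2 + A^-2
Normalise by the writhe: (-A^3)^(-w) = (-A^3)^(2) = A^6, so f(A) = A^6 * <K> = -A^24 + A^20 - A^16 + 2*A^12 - A^8 + A^4.
Substitute A = t^(-1/4), i.e. A^e → t^(-e/4): V(t) = t^-1 - t^-2 + 2*t^-3 - t^-4 + t^-5 - t^-6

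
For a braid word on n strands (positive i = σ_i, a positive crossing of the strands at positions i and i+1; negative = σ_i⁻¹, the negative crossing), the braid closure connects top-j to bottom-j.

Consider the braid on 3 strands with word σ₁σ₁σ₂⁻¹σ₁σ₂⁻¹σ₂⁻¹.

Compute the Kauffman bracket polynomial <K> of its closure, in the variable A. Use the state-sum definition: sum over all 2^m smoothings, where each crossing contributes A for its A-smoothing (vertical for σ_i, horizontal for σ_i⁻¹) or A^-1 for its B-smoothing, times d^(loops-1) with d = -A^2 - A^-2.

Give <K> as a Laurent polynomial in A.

Braid: s1 s1 s2^-1 s1 s2^-1 s2^-1 on 3 strands, 6 crossings.
Writhe w = (#positive) - (#negative) = 3 - 3 = 0.
Enumerate smoothing states for the bracket polynomial. There are 2^6 = 64 states.
Each crossing splits two ways (0=vertical, 1=horizontal). The state's weight is A^(#A-smoothings - #B-smoothings) * d^(loops - 1).
Tabulate the states by total A-exponent and number of loops L (A-exp: L × count):
  A^6: L=4 ×1
  A^4: L=3 ×6
  A^2: L=2 ×14, L=4 ×1
  A^0: L=1 ×13, L=3 ×7
  A^-2: L=2 ×14, L=4 ×1
  A^-4: L=3 ×6
  A^-6: L=4 ×1
Each group contributes A^e * Σ count * d^(L-1):
Powers of d = -A^2 - A^-2: d^2 = A^4 + 2 + A^-4; d^3 = -A^6 - 3*A^2 - 3*A^-2 - A^-6.
  A^6 * (d^3) = -A^12 - 3*A^8 - 3*A^4 - 1
  A^4 * (6*d^2) = 6*A^8 + 12*A^4 + 6
  A^2 * (14*d + d^3) = -A^8 - 17*A^4 - 17 - A^-4
  A^0 * (13 + 7*d^2) = 7*A^4 + 27 + 7*A^-4
  A^-2 * (14*d + d^3) = -A^4 - 17 - 17*A^-4 - A^-8
  A^-4 * (6*d^2) = 6 + 12*A^-4 + 6*A^-8
  A^-6 * (d^3) = -1 - 3*A^-4 - 3*A^-8 - A^-12
Summing the groups: <K> = -A^12 + 2*A^8 - 2*A^4 + 3 - 2*A^-4 + 2*A^-8 - A^-12

Answer: -A^12 + 2*A^8 - 2*A^4 + 3 - 2*A^-4 + 2*A^-8 - A^-12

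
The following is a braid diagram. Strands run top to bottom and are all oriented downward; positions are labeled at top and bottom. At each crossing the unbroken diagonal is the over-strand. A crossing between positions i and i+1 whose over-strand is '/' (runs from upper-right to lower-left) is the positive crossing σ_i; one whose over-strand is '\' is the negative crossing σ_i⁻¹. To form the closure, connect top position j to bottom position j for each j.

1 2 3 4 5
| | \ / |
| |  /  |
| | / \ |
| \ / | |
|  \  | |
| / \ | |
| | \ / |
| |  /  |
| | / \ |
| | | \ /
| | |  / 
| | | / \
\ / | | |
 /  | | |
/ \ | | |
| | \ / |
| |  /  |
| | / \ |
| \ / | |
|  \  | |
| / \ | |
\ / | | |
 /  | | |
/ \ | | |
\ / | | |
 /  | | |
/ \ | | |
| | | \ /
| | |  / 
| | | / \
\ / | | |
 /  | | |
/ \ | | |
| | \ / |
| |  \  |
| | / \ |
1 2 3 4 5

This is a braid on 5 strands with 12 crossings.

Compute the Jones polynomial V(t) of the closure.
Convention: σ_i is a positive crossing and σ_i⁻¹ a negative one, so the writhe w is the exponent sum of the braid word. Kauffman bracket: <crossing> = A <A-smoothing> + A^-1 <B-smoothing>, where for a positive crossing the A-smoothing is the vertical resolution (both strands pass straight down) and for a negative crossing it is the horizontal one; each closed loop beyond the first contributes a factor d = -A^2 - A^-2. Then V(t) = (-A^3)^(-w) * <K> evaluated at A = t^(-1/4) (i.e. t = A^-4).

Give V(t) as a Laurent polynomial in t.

Reading the diagram top to bottom ('/'-over between positions i,i+1 = s_i, '\'-over = s_i^-1): braid word = s3 s2^-1 s3 s4 s1 s3 s2^-1 s1 s1 s4 s1 s3^-1.
The presented braid s3 s2^-1 s3 s4 s1 s3 s2^-1 s1 s1 s4 s1 s3^-1 on 5 strands reduces by inverse Markov moves (closure unchanged at each step):
  Deconjugate: the word is γ·β·γ⁻¹ with γ = s3 (prefix) and γ⁻¹ = s3^-1 (suffix); strip both.
Reduced to β = s2^-1 s3 s4 s1 s3 s2^-1 s1 s1 s4 s1 on 5 strands, 10 crossings.
Compute on β:
Braid: s2^-1 s3 s4 s1 s3 s2^-1 s1 s1 s4 s1 on 5 strands, 10 crossings.
Writhe w = (#positive) - (#negative) = 8 - 2 = 6.
Computing the Kauffman bracket via state sum. There are 2^10 = 1024 states.
Each crossing splits two ways (0=vertical, 1=horizontal). The state's weight is A^(#A-smoothings - #B-smoothings) * d^(loops - 1).
Tabulate the states by total A-exponent and number of loops L (A-exp: L × count):
  A^10: L=5 ×1
  A^8: L=4 ×10
  A^6: L=3 ×39, L=5 ×6
  A^4: L=2 ×68, L=4 ×51, L=6 ×1
  A^2: L=1 ×44, L=3 ×139, L=5 ×27
  A^0: L=2 ×126, L=4 ×118, L=6 ×8
  A^-2: L=1 ×11, L=3 ×140, L=5 ×58, L=7 ×1
  A^-4: L=2 ×19, L=4 ×85, L=6 ×16
  A^-6: L=3 ×15, L=5 ×28, L=7 ×2
  A^-8: L=4 ×6, L=6 ×4
  A^-10: L=5 ×1
Each group contributes A^e * Σ count * d^(L-1):
Powers of d = -A^2 - A^-2: d^2 = A^4 + 2 + A^-4; d^3 = -A^6 - 3*A^2 - 3*A^-2 - A^-6; d^4 = A^8 + 4*A^4 + 6 + 4*A^-4 + A^-8; d^5 = -A^10 - 5*A^6 - 10*A^2 - 10*A^-2 - 5*A^-6 - A^-10; d^6 = A^12 + 6*A^8 + 15*A^4 + 20 + 15*A^-4 + 6*A^-8 + A^-12.
  A^10 * (d^4) = A^18 + 4*A^14 + 6*A^10 + 4*A^6 + A^2
  A^8 * (10*d^3) = -10*A^14 - 30*A^10 - 30*A^6 - 10*A^2
  A^6 * (39*d^2 + 6*d^4) = 6*A^14 + 63*A^10 + 114*A^6 + 63*A^2 + 6*A^-2
  A^4 * (68*d + 51*d^3 + d^5) = -A^14 - 56*A^10 - 231*A^6 - 231*A^2 - 56*A^-2 - A^-6
  A^2 * (44 + 139*d^2 + 27*d^4) = 27*A^10 + 247*A^6 + 484*A^2 + 247*A^-2 + 27*A^-6
  A^0 * (126*d + 118*d^3 + 8*d^5) = -8*A^10 - 158*A^6 - 560*A^2 - 560*A^-2 - 158*A^-6 - 8*A^-10
  A^-2 * (11 + 140*d^2 + 58*d^4 + d^6) = A^10 + 64*A^6 + 387*A^2 + 659*A^-2 + 387*A^-6 + 64*A^-10 + A^-14
  A^-4 * (19*d + 85*d^3 + 16*d^5) = -16*A^6 - 165*A^2 - 434*A^-2 - 434*A^-6 - 165*A^-10 - 16*A^-14
  A^-6 * (15*d^2 + 28*d^4 + 2*d^6) = 2*A^6 + 40*A^2 + 157*A^-2 + 238*A^-6 + 157*A^-10 + 40*A^-14 + 2*A^-18
  A^-8 * (6*d^3 + 4*d^5) = -4*A^2 - 26*A^-2 - 58*A^-6 - 58*A^-10 - 26*A^-14 - 4*A^-18
  A^-10 * (d^4) = A^-2 + 4*A^-6 + 6*A^-10 + 4*A^-14 + A^-18
Summing the groups: <K> = A^18 - A^14 + 3*A^10 - 4*A^6 + 5*A^2 - 6*A^-2 + 5*A^-6 - 4*A^-10 + 3*A^-14 - A^-18
Normalise by the writhe: (-A^3)^(-w) = (-A^3)^(-6) = A^-18, so f(A) = A^-18 * <K> = 1 - A^-4 + 3*A^-8 - 4*A^-12 + 5*A^-16 - 6*A^-20 + 5*A^-24 - 4*A^-28 + 3*A^-32 - A^-36.
Substitute A = t^(-1/4), i.e. A^e → t^(-e/4): V(t) = -t^9 + 3*t^8 - 4*t^7 + 5*t^6 - 6*t^5 + 5*t^4 - 4*t^3 + 3*t^2 - t + 1

Answer: -t^9 + 3*t^8 - 4*t^7 + 5*t^6 - 6*t^5 + 5*t^4 - 4*t^3 + 3*t^2 - t + 1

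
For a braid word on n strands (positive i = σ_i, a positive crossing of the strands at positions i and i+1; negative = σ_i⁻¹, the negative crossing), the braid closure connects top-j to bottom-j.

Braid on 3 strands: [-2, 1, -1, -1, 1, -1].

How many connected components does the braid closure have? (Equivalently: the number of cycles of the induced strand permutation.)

Track the strand permutation on 3 strands, starting from identity.
  step 1: s2^-1 swaps positions 2,3 -> [1 3 2]
  step 2: s1 swaps positions 1,2 -> [3 1 2]
  step 3: s1^-1 swaps positions 1,2 -> [1 3 2]
  step 4: s1^-1 swaps positions 1,2 -> [3 1 2]
  step 5: s1 swaps positions 1,2 -> [1 3 2]
  step 6: s1^-1 swaps positions 1,2 -> [3 1 2]
Final permutation (position -> original strand): [3 1 2]
Closure components = cycle count of this permutation = 1.

Answer: 1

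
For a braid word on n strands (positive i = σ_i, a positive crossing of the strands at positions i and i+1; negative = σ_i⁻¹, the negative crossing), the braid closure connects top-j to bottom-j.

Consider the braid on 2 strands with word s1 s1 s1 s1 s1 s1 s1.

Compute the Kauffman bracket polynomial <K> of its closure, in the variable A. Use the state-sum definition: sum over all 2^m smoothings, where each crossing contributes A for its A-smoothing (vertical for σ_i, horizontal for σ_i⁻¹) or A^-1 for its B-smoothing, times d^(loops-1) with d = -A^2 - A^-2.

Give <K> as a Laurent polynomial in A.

Braid: s1 s1 s1 s1 s1 s1 s1 on 2 strands, 7 crossings.
Writhe w = (#positive) - (#negative) = 7 - 0 = 7.
Enumerate smoothing states for the bracket polynomial. There are 2^7 = 128 states.
Each crossing splits two ways (0=vertical, 1=horizontal). The state's weight is A^(#A-smoothings - #B-smoothings) * d^(loops - 1).
Tabulate the states by total A-exponent and number of loops L (A-exp: L × count):
  A^7: L=2 ×1
  A^5: L=1 ×7
  A^3: L=2 ×21
  A^1: L=3 ×35
  A^-1: L=4 ×35
  A^-3: L=5 ×21
  A^-5: L=6 ×7
  A^-7: L=7 ×1
Each group contributes A^e * Σ count * d^(L-1):
Powers of d = -A^2 - A^-2: d^2 = A^4 + 2 + A^-4; d^3 = -A^6 - 3*A^2 - 3*A^-2 - A^-6; d^4 = A^8 + 4*A^4 + 6 + 4*A^-4 + A^-8; d^5 = -A^10 - 5*A^6 - 10*A^2 - 10*A^-2 - 5*A^-6 - A^-10; d^6 = A^12 + 6*A^8 + 15*A^4 + 20 + 15*A^-4 + 6*A^-8 + A^-12.
  A^7 * (d) = -A^9 - A^5
  A^5 * (7) = 7*A^5
  A^3 * (21*d) = -21*A^5 - 21*A
  A^1 * (35*d^2) = 35*A^5 + 70*A + 35*A^-3
  A^-1 * (35*d^3) = -35*A^5 - 105*A - 105*A^-3 - 35*A^-7
  A^-3 * (21*d^4) = 21*A^5 + 84*A + 126*A^-3 + 84*A^-7 + 21*A^-11
  A^-5 * (7*d^5) = -7*A^5 - 35*A - 70*A^-3 - 70*A^-7 - 35*A^-11 - 7*A^-15
  A^-7 * (d^6) = A^5 + 6*A + 15*A^-3 + 20*A^-7 + 15*A^-11 + 6*A^-15 + A^-19
Summing the groups: <K> = -A^9 - A + A^-3 - A^-7 + A^-11 - A^-15 + A^-19

Answer: -A^9 - A + A^-3 - A^-7 + A^-11 - A^-15 + A^-19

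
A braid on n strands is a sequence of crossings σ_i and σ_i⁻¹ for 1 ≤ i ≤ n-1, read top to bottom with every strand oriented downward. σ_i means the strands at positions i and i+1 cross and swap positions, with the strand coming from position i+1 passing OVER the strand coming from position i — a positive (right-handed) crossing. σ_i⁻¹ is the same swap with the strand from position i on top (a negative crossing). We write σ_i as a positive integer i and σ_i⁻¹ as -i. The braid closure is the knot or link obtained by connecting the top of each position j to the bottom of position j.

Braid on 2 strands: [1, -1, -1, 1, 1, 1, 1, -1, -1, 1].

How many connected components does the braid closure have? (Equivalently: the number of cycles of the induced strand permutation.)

2

Derivation:
Track the strand permutation on 2 strands, starting from identity.
  step 1: s1 swaps positions 1,2 -> [2 1]
  step 2: s1^-1 swaps positions 1,2 -> [1 2]
  step 3: s1^-1 swaps positions 1,2 -> [2 1]
  step 4: s1 swaps positions 1,2 -> [1 2]
  step 5: s1 swaps positions 1,2 -> [2 1]
  step 6: s1 swaps positions 1,2 -> [1 2]
  step 7: s1 swaps positions 1,2 -> [2 1]
  step 8: s1^-1 swaps positions 1,2 -> [1 2]
  step 9: s1^-1 swaps positions 1,2 -> [2 1]
  step 10: s1 swaps positions 1,2 -> [1 2]
Final permutation (position -> original strand): [1 2]
Closure components = cycle count of this permutation = 2.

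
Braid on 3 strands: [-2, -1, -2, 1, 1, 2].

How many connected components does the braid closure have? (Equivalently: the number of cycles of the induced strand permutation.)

Track the strand permutation on 3 strands, starting from identity.
  step 1: s2^-1 swaps positions 2,3 -> [1 3 2]
  step 2: s1^-1 swaps positions 1,2 -> [3 1 2]
  step 3: s2^-1 swaps positions 2,3 -> [3 2 1]
  step 4: s1 swaps positions 1,2 -> [2 3 1]
  step 5: s1 swaps positions 1,2 -> [3 2 1]
  step 6: s2 swaps positions 2,3 -> [3 1 2]
Final permutation (position -> original strand): [3 1 2]
Closure components = cycle count of this permutation = 1.

Answer: 1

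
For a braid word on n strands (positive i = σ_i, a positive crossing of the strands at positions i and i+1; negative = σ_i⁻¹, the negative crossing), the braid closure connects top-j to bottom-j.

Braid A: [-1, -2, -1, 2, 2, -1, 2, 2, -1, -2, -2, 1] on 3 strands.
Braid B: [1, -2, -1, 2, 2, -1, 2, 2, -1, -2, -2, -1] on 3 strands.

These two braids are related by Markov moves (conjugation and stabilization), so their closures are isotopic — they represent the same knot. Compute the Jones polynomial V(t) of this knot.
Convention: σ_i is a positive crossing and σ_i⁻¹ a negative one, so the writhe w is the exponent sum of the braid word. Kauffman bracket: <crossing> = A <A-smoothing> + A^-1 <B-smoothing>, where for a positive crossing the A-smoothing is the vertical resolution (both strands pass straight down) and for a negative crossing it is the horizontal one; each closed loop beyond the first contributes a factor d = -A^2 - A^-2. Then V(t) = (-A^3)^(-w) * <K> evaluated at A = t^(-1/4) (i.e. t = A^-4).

t^2 - 2*t + 4 - 4*t^-1 + 4*t^-2 - 4*t^-3 + 3*t^-4 - 2*t^-5 + t^-6

Derivation:
Markov-equivalent braids have isotopic closures, hence identical knot invariants. Strip the Markov moves from each word to reach a common short braid β, then compute V(t) once on β.
Braid A: s1^-1 s2^-1 s1^-1 s2 s2 s1^-1 s2 s2 s1^-1 s2^-1 s2^-1 s1 on 3 strands reduces by inverse Markov moves (closure unchanged at each step):
  Deconjugate: the word is γ·β·γ⁻¹ with γ = s1^-1 (prefix) and γ⁻¹ = s1 (suffix); strip both.
Reduced to β = s2^-1 s1^-1 s2 s2 s1^-1 s2 s2 s1^-1 s2^-1 s2^-1 on 3 strands, 10 crossings.
Braid B: s1 s2^-1 s1^-1 s2 s2 s1^-1 s2 s2 s1^-1 s2^-1 s2^-1 s1^-1 on 3 strands reduces by inverse Markov moves (closure unchanged at each step):
  Deconjugate: the word is γ·β·γ⁻¹ with γ = s1 (prefix) and γ⁻¹ = s1^-1 (suffix); strip both.
Reduced to β = s2^-1 s1^-1 s2 s2 s1^-1 s2 s2 s1^-1 s2^-1 s2^-1 on 3 strands, 10 crossings.
Both give the same β = s2^-1 s1^-1 s2 s2 s1^-1 s2 s2 s1^-1 s2^-1 s2^-1 on 3 strands, so one state sum suffices:
Braid: s2^-1 s1^-1 s2 s2 s1^-1 s2 s2 s1^-1 s2^-1 s2^-1 on 3 strands, 10 crossings.
Writhe w = (#positive) - (#negative) = 4 - 6 = -2.
Enumerate smoothing states for the bracket polynomial. There are 2^10 = 1024 states.
Smooth each crossing (0=||, 1=⌣⌢); contribution A^(Σ sign_k(1-2s_k)) * d^(L-1).
Tabulate the states by total A-exponent and number of loops L (A-exp: L × count):
  A^10: L=5 ×1
  A^8: L=4 ×10
  A^6: L=3 ×39, L=5 ×6
  A^4: L=2 ×66, L=4 ×52, L=6 ×2
  A^2: L=1 ×45, L=3 ×124, L=5 ×41
  A^0: L=2 ×118, L=4 ×113, L=6 ×21
  A^-2: L=1 ×20, L=3 ×120, L=5 ×63, L=7 ×7
  A^-4: L=2 ×30, L=4 ×68, L=6 ×21, L=8 ×1
  A^-6: L=3 ×20, L=5 ×22, L=7 ×3
  A^-8: L=4 ×7, L=6 ×3
  A^-10: L=5 ×1
Each group contributes A^e * Σ count * d^(L-1):
Powers of d = -A^2 - A^-2: d^2 = A^4 + 2 + A^-4; d^3 = -A^6 - 3*A^2 - 3*A^-2 - A^-6; d^4 = A^8 + 4*A^4 + 6 + 4*A^-4 + A^-8; d^5 = -A^10 - 5*A^6 - 10*A^2 - 10*A^-2 - 5*A^-6 - A^-10; d^6 = A^12 + 6*A^8 + 15*A^4 + 20 + 15*A^-4 + 6*A^-8 + A^-12; d^7 = -A^14 - 7*A^10 - 21*A^6 - 35*A^2 - 35*A^-2 - 21*A^-6 - 7*A^-10 - A^-14.
  A^10 * (d^4) = A^18 + 4*A^14 + 6*A^10 + 4*A^6 + A^2
  A^8 * (10*d^3) = -10*A^14 - 30*A^10 - 30*A^6 - 10*A^2
  A^6 * (39*d^2 + 6*d^4) = 6*A^14 + 63*A^10 + 114*A^6 + 63*A^2 + 6*A^-2
  A^4 * (66*d + 52*d^3 + 2*d^5) = -2*A^14 - 62*A^10 - 242*A^6 - 242*A^2 - 62*A^-2 - 2*A^-6
  A^2 * (45 + 124*d^2 + 41*d^4) = 41*A^10 + 288*A^6 + 539*A^2 + 288*A^-2 + 41*A^-6
  A^0 * (118*d + 113*d^3 + 21*d^5) = -21*A^10 - 218*A^6 - 667*A^2 - 667*A^-2 - 218*A^-6 - 21*A^-10
  A^-2 * (20 + 120*d^2 + 63*d^4 + 7*d^6) = 7*A^10 + 105*A^6 + 477*A^2 + 778*A^-2 + 477*A^-6 + 105*A^-10 + 7*A^-14
  A^-4 * (30*d + 68*d^3 + 21*d^5 + d^7) = -A^10 - 28*A^6 - 194*A^2 - 479*A^-2 - 479*A^-6 - 194*A^-10 - 28*A^-14 - A^-18
  A^-6 * (20*d^2 + 22*d^4 + 3*d^6) = 3*A^6 + 40*A^2 + 153*A^-2 + 232*A^-6 + 153*A^-10 + 40*A^-14 + 3*A^-18
  A^-8 * (7*d^3 + 3*d^5) = -3*A^2 - 22*A^-2 - 51*A^-6 - 51*A^-10 - 22*A^-14 - 3*A^-18
  A^-10 * (d^4) = A^-2 + 4*A^-6 + 6*A^-10 + 4*A^-14 + A^-18
Summing the groups: <K> = A^18 - 2*A^14 + 3*A^10 - 4*A^6 + 4*A^2 - 4*A^-2 + 4*A^-6 - 2*A^-10 + A^-14
Normalise by the writhe: (-A^3)^(-w) = (-A^3)^(2) = A^6, so f(A) = A^6 * <K> = A^24 - 2*A^20 + 3*A^16 - 4*A^12 + 4*A^8 - 4*A^4 + 4 - 2*A^-4 + A^-8.
Substitute A = t^(-1/4), i.e. A^e → t^(-e/4): V(t) = t^2 - 2*t + 4 - 4*t^-1 + 4*t^-2 - 4*t^-3 + 3*t^-4 - 2*t^-5 + t^-6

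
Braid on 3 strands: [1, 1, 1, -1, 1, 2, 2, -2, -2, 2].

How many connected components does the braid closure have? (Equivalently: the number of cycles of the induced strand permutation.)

1

Derivation:
Track the strand permutation on 3 strands, starting from identity.
  step 1: s1 swaps positions 1,2 -> [2 1 3]
  step 2: s1 swaps positions 1,2 -> [1 2 3]
  step 3: s1 swaps positions 1,2 -> [2 1 3]
  step 4: s1^-1 swaps positions 1,2 -> [1 2 3]
  step 5: s1 swaps positions 1,2 -> [2 1 3]
  step 6: s2 swaps positions 2,3 -> [2 3 1]
  step 7: s2 swaps positions 2,3 -> [2 1 3]
  step 8: s2^-1 swaps positions 2,3 -> [2 3 1]
  step 9: s2^-1 swaps positions 2,3 -> [2 1 3]
  step 10: s2 swaps positions 2,3 -> [2 3 1]
Final permutation (position -> original strand): [2 3 1]
Closure components = cycle count of this permutation = 1.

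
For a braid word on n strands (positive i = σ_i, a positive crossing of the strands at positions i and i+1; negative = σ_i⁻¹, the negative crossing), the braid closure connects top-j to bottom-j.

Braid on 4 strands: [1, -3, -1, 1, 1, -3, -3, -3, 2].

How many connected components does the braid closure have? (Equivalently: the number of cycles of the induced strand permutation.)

Track the strand permutation on 4 strands, starting from identity.
  step 1: s1 swaps positions 1,2 -> [2 1 3 4]
  step 2: s3^-1 swaps positions 3,4 -> [2 1 4 3]
  step 3: s1^-1 swaps positions 1,2 -> [1 2 4 3]
  step 4: s1 swaps positions 1,2 -> [2 1 4 3]
  step 5: s1 swaps positions 1,2 -> [1 2 4 3]
  step 6: s3^-1 swaps positions 3,4 -> [1 2 3 4]
  step 7: s3^-1 swaps positions 3,4 -> [1 2 4 3]
  step 8: s3^-1 swaps positions 3,4 -> [1 2 3 4]
  step 9: s2 swaps positions 2,3 -> [1 3 2 4]
Final permutation (position -> original strand): [1 3 2 4]
Closure components = cycle count of this permutation = 3.

Answer: 3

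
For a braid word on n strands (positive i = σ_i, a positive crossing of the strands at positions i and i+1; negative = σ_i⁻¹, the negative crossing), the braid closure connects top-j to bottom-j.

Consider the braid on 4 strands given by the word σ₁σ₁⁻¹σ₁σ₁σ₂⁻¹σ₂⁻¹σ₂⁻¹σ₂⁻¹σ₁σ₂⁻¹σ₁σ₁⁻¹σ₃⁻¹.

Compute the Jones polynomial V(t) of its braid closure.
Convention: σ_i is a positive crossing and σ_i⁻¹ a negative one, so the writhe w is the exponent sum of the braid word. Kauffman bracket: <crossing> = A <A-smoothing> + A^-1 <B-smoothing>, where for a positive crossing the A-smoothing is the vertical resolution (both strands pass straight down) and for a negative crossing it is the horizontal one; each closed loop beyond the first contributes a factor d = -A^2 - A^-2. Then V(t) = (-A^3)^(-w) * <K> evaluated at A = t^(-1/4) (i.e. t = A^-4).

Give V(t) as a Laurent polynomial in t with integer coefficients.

-t^2 + 2*t - 2 + 4*t^-1 - 4*t^-2 + 4*t^-3 - 3*t^-4 + 2*t^-5 - t^-6

Derivation:
The presented braid s1 s1^-1 s1 s1 s2^-1 s2^-1 s2^-1 s2^-1 s1 s2^-1 s1 s1^-1 s3^-1 on 4 strands reduces by inverse Markov moves (closure unchanged at each step):
  Destabilize: the word has the form β·s3^-1 where s3^-1 occurs only as the final letter (β ∈ B_3); drop it and the last strand → 3 strands.
  Deconjugate: the word is γ·β·γ⁻¹ with γ = s1 s1^-1 (prefix) and γ⁻¹ = s1 s1^-1 (suffix); strip both.
Reduced to β = s1 s1 s2^-1 s2^-1 s2^-1 s2^-1 s1 s2^-1 on 3 strands, 8 crossings.
Compute on β:
Braid: s1 s1 s2^-1 s2^-1 s2^-1 s2^-1 s1 s2^-1 on 3 strands, 8 crossings.
Writhe w = (#positive) - (#negative) = 3 - 5 = -2.
State-sum expansion of <K>. There are 2^8 = 256 states.
For each crossing: s=0 is the vertical smoothing, s=1 horizontal. Crossing k contributes A^(sign_k * (1 - 2*s_k)); loop factor d = -A^2 - A^-2.
Tabulate the states by total A-exponent and number of loops L (A-exp: L × count):
  A^8: L=6 ×1
  A^6: L=5 ×8
  A^4: L=4 ×27, L=6 ×1
  A^2: L=3 ×48, L=5 ×8
  A^0: L=2 ×47, L=4 ×22, L=6 ×1
  A^-2: L=1 ×23, L=3 ×29, L=5 ×4
  A^-4: L=2 ×22, L=4 ×6
  A^-6: L=3 ×8
  A^-8: L=4 ×1
Each group contributes A^e * Σ count * d^(L-1):
Powers of d = -A^2 - A^-2: d^2 = A^4 + 2 + A^-4; d^3 = -A^6 - 3*A^2 - 3*A^-2 - A^-6; d^4 = A^8 + 4*A^4 + 6 + 4*A^-4 + A^-8; d^5 = -A^10 - 5*A^6 - 10*A^2 - 10*A^-2 - 5*A^-6 - A^-10.
  A^8 * (d^5) = -A^18 - 5*A^14 - 10*A^10 - 10*A^6 - 5*A^2 - A^-2
  A^6 * (8*d^4) = 8*A^14 + 32*A^10 + 48*A^6 + 32*A^2 + 8*A^-2
  A^4 * (27*d^3 + d^5) = -A^14 - 32*A^10 - 91*A^6 - 91*A^2 - 32*A^-2 - A^-6
  A^2 * (48*d^2 + 8*d^4) = 8*A^10 + 80*A^6 + 144*A^2 + 80*A^-2 + 8*A^-6
  A^0 * (47*d + 22*d^3 + d^5) = -A^10 - 27*A^6 - 123*A^2 - 123*A^-2 - 27*A^-6 - A^-10
  A^-2 * (23 + 29*d^2 + 4*d^4) = 4*A^6 + 45*A^2 + 105*A^-2 + 45*A^-6 + 4*A^-10
  A^-4 * (22*d + 6*d^3) = -6*A^2 - 40*A^-2 - 40*A^-6 - 6*A^-10
  A^-6 * (8*d^2) = 8*A^-2 + 16*A^-6 + 8*A^-10
  A^-8 * (d^3) = -A^-2 - 3*A^-6 - 3*A^-10 - A^-14
Summing the groups: <K> = -A^18 + 2*A^14 - 3*A^10 + 4*A^6 - 4*A^2 + 4*A^-2 - 2*A^-6 + 2*A^-10 - A^-14
Normalise by the writhe: (-A^3)^(-w) = (-A^3)^(2) = A^6, so f(A) = A^6 * <K> = -A^24 + 2*A^20 - 3*A^16 + 4*A^12 - 4*A^8 + 4*A^4 - 2 + 2*A^-4 - A^-8.
Substitute A = t^(-1/4), i.e. A^e → t^(-e/4): V(t) = -t^2 + 2*t - 2 + 4*t^-1 - 4*t^-2 + 4*t^-3 - 3*t^-4 + 2*t^-5 - t^-6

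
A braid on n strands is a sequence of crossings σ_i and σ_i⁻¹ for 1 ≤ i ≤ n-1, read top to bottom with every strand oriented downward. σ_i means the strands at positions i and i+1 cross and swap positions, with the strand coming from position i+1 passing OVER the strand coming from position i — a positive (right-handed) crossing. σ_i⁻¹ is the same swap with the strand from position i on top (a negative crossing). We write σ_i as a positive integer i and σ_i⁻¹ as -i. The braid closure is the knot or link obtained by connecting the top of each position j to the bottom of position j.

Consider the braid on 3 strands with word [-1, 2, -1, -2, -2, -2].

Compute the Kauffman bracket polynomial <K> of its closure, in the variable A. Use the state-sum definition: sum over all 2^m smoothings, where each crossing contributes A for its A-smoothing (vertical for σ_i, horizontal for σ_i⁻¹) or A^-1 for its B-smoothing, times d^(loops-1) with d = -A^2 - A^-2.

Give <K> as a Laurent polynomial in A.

Braid: s1^-1 s2 s1^-1 s2^-1 s2^-1 s2^-1 on 3 strands, 6 crossings.
Writhe w = (#positive) - (#negative) = 1 - 5 = -4.
Computing the Kauffman bracket via state sum. There are 2^6 = 64 states.
Each crossing splits two ways (0=vertical, 1=horizontal). The state's weight is A^(#A-smoothings - #B-smoothings) * d^(loops - 1).
Tabulate the states by total A-exponent and number of loops L (A-exp: L × count):
  A^6: L=4 ×1
  A^4: L=3 ×6
  A^2: L=2 ×12, L=4 ×3
  A^0: L=1 ×9, L=3 ×10, L=5 ×1
  A^-2: L=2 ×12, L=4 ×3
  A^-4: L=1 ×2, L=3 ×4
  A^-6: L=2 ×1
Each group contributes A^e * Σ count * d^(L-1):
Powers of d = -A^2 - A^-2: d^2 = A^4 + 2 + A^-4; d^3 = -A^6 - 3*A^2 - 3*A^-2 - A^-6; d^4 = A^8 + 4*A^4 + 6 + 4*A^-4 + A^-8.
  A^6 * (d^3) = -A^12 - 3*A^8 - 3*A^4 - 1
  A^4 * (6*d^2) = 6*A^8 + 12*A^4 + 6
  A^2 * (12*d + 3*d^3) = -3*A^8 - 21*A^4 - 21 - 3*A^-4
  A^0 * (9 + 10*d^2 + d^4) = A^8 + 14*A^4 + 35 + 14*A^-4 + A^-8
  A^-2 * (12*d + 3*d^3) = -3*A^4 - 21 - 21*A^-4 - 3*A^-8
  A^-4 * (2 + 4*d^2) = 4 + 10*A^-4 + 4*A^-8
  A^-6 * (d) = -A^-4 - A^-8
Summing the groups: <K> = -A^12 + A^8 - A^4 + 2 - A^-4 + A^-8

Answer: -A^12 + A^8 - A^4 + 2 - A^-4 + A^-8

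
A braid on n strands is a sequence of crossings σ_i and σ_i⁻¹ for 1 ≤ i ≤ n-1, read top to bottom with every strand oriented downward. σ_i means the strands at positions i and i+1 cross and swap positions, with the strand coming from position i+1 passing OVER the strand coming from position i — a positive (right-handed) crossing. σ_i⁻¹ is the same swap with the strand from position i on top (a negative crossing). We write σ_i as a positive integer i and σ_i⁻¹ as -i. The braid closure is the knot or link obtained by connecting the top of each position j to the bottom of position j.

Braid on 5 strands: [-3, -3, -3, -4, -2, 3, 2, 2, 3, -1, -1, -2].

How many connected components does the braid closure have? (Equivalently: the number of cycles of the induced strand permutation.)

Track the strand permutation on 5 strands, starting from identity.
  step 1: s3^-1 swaps positions 3,4 -> [1 2 4 3 5]
  step 2: s3^-1 swaps positions 3,4 -> [1 2 3 4 5]
  step 3: s3^-1 swaps positions 3,4 -> [1 2 4 3 5]
  step 4: s4^-1 swaps positions 4,5 -> [1 2 4 5 3]
  step 5: s2^-1 swaps positions 2,3 -> [1 4 2 5 3]
  step 6: s3 swaps positions 3,4 -> [1 4 5 2 3]
  step 7: s2 swaps positions 2,3 -> [1 5 4 2 3]
  step 8: s2 swaps positions 2,3 -> [1 4 5 2 3]
  step 9: s3 swaps positions 3,4 -> [1 4 2 5 3]
  step 10: s1^-1 swaps positions 1,2 -> [4 1 2 5 3]
  step 11: s1^-1 swaps positions 1,2 -> [1 4 2 5 3]
  step 12: s2^-1 swaps positions 2,3 -> [1 2 4 5 3]
Final permutation (position -> original strand): [1 2 4 5 3]
Closure components = cycle count of this permutation = 3.

Answer: 3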